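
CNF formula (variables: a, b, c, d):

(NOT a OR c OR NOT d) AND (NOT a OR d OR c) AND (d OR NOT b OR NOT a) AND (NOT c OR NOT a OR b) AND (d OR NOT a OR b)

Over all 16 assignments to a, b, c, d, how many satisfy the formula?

9

Case analysis on a and d:
  a=1, d=1: remaining (b,c) ∈ {(1,1)} — 1.
  a=1, d=0: a clause becomes empty — 0.
  a=0, d=1: remaining (b,c) ∈ {(0,0); (0,1); (1,0); (1,1)} — 4.
  a=0, d=0: remaining (b,c) ∈ {(0,0); (0,1); (1,0); (1,1)} — 4.
Total: 1 + 0 + 4 + 4 = 9.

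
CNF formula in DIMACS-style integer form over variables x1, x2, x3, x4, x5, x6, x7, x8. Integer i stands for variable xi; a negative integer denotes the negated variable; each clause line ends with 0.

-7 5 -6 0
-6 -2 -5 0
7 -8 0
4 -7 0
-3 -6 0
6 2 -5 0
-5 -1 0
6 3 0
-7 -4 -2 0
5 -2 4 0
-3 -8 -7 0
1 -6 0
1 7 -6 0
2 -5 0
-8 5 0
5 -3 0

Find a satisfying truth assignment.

x8 occurs only negated in the remaining clauses — set x8 = False.
Branch on x1: take x1 = True.
  then x5 is forced to False.
  then x3 is forced to False.
  then x6 is forced to True.
  then x7 is forced to False.
For the remaining variables, x2 = False, x4 = False works.

x1=T, x2=F, x3=F, x4=F, x5=F, x6=T, x7=F, x8=F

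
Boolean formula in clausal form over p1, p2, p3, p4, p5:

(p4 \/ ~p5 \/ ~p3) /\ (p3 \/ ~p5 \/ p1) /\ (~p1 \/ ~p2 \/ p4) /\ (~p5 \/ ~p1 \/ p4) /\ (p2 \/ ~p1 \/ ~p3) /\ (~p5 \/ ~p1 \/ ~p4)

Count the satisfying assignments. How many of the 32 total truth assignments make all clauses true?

Split on p1, then p4.
  p1=T, p4=T: remaining (p2,p3,p5) ∈ {(F,F,F); (T,F,F); (T,T,F)} — 3.
  p1=T, p4=F: remaining (p2,p3,p5) ∈ {(F,F,F)} — 1.
  p1=F, p4=T: p2 free; 3 ways for (p3,p5) × 2^1 = 6.
  p1=F, p4=F: remaining (p2,p3,p5) ∈ {(F,F,F); (F,T,F); (T,F,F); (T,T,F)} — 4.
Total: 3 + 1 + 6 + 4 = 14.

14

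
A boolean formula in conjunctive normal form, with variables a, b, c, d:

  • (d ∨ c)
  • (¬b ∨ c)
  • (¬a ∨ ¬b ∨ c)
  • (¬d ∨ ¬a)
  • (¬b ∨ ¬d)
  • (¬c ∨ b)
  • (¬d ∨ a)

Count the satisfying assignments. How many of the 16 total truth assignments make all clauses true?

2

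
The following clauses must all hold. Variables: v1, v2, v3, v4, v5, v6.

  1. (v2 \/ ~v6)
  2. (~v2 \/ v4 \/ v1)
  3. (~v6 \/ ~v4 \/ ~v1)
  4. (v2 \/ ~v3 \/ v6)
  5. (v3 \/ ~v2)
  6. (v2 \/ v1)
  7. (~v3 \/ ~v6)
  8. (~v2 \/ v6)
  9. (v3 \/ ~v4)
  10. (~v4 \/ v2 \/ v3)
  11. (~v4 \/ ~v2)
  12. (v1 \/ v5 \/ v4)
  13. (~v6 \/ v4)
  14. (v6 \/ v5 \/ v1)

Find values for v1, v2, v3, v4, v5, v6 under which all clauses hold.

Try v1 = True.
For the remaining variables, v2 = False, v3 = False, v4 = False, v5 = False, v6 = False works.
Every clause has at least one true literal under this assignment.

v1=T, v2=F, v3=F, v4=F, v5=F, v6=F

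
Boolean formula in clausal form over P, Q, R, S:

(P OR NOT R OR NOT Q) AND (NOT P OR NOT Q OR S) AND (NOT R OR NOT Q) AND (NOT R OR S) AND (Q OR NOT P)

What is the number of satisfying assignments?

6

Satisfying assignments:
  P=0 Q=0 R=0 S=0
  P=0 Q=0 R=0 S=1
  P=0 Q=0 R=1 S=1
  P=0 Q=1 R=0 S=0
  P=0 Q=1 R=0 S=1
  P=1 Q=1 R=0 S=1
That's 6 in total.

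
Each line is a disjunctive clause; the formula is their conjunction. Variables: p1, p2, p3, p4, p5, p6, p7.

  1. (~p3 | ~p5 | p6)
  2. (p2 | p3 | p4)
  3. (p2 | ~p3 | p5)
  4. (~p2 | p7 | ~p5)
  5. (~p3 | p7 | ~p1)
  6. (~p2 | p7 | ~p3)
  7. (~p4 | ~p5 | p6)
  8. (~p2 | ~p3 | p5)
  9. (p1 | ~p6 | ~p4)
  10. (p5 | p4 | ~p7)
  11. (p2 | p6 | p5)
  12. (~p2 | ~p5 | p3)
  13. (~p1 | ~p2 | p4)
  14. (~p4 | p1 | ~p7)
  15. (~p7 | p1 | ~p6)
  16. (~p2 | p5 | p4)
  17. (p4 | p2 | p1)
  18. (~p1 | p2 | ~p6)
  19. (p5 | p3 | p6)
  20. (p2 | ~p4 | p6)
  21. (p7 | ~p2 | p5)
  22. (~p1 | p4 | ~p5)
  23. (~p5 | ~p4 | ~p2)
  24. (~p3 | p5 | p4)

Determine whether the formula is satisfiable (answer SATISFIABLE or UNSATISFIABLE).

SATISFIABLE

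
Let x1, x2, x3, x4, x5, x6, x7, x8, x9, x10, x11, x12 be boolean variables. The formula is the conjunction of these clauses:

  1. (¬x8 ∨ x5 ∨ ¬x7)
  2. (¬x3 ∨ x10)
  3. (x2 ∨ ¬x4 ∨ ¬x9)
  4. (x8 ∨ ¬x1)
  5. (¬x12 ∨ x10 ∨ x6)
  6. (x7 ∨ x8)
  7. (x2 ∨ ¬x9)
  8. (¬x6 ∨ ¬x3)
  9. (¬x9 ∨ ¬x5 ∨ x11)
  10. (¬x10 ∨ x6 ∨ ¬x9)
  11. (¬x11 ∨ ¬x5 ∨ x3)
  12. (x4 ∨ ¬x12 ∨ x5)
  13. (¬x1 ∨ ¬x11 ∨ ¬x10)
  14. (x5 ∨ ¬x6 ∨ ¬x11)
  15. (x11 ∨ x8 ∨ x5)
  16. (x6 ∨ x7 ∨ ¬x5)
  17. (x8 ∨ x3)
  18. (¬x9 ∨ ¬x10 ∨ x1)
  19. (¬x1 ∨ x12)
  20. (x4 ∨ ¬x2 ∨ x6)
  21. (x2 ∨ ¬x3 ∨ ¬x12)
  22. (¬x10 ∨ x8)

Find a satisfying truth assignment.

x1 = F, x2 = T, x3 = F, x4 = T, x5 = F, x6 = F, x7 = F, x8 = T, x9 = F, x10 = T, x11 = T, x12 = T

Pure literal: x9 appears only negated; assign x9 = False.
Try x1 = False.
For the remaining variables, x2 = True, x3 = False, x4 = True, x5 = False, x6 = False, x7 = False, x8 = True, x10 = True, x11 = True, x12 = True works.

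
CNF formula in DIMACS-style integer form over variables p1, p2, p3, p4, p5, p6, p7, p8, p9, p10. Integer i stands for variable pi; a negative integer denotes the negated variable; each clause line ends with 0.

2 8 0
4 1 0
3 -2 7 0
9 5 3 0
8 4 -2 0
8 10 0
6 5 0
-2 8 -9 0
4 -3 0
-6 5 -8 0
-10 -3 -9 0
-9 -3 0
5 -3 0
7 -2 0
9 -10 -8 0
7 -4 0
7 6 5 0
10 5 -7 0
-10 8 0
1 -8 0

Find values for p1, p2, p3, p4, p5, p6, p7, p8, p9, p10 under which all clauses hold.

p1=True, p2=False, p3=False, p4=False, p5=True, p6=False, p7=True, p8=True, p9=True, p10=False

p1 occurs only positively in the remaining clauses — set p1 = True.
p5 occurs only positively in the remaining clauses — set p5 = True.
Try p2 = False.
  then p8 is forced to True.
Try p3 = False.
Set p4 = False and propagate.
The remaining clauses are satisfied by p6 = False, p7 = True, p9 = True, p10 = False.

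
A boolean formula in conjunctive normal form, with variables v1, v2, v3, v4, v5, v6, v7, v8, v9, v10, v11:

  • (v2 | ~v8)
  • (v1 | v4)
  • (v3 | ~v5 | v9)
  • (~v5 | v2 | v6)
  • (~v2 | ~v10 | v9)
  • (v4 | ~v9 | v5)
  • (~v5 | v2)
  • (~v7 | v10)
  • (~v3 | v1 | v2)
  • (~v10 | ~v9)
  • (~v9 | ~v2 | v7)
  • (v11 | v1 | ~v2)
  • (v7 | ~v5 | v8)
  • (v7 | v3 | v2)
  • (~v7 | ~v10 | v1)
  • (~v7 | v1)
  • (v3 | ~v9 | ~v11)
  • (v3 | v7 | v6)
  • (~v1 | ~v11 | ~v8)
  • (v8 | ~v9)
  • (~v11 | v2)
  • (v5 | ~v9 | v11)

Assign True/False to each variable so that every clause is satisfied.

v1=True, v2=False, v3=True, v4=False, v5=False, v6=False, v7=False, v8=False, v9=False, v10=False, v11=False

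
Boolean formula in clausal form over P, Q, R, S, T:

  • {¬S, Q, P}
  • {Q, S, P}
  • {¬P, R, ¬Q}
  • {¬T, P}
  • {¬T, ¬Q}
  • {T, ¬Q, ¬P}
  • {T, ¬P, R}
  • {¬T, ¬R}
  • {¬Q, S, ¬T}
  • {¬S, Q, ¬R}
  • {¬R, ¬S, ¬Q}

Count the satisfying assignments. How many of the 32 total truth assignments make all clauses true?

The models are:
  P=0 Q=1 R=0 S=0 T=0
  P=0 Q=1 R=0 S=1 T=0
  P=0 Q=1 R=1 S=0 T=0
  P=1 Q=0 R=0 S=0 T=1
  P=1 Q=0 R=0 S=1 T=1
  P=1 Q=0 R=1 S=0 T=0
That's 6 in total.

6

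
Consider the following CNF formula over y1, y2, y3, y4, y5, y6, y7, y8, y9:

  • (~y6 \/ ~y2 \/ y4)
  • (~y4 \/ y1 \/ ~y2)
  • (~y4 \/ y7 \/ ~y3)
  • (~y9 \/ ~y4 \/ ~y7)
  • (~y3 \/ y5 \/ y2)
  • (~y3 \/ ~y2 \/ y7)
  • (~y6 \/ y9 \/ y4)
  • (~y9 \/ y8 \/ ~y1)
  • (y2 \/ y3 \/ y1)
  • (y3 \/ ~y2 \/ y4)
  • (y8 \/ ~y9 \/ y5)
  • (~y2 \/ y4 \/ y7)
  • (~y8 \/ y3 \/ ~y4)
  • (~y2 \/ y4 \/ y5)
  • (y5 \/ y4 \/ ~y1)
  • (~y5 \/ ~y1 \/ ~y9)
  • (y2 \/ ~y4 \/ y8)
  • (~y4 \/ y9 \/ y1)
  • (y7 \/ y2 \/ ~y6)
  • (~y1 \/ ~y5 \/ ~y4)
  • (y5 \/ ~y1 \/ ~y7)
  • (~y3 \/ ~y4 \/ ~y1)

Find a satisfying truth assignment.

y6 occurs only negated in the remaining clauses — set y6 = False.
Branch on y1: take y1 = True.
Try y2 = False.
The remaining clauses are satisfied by y3 = False, y4 = False, y5 = True, y7 = False, y8 = False, y9 = False.
Every clause has at least one true literal under this assignment.

y1=True, y2=False, y3=False, y4=False, y5=True, y6=False, y7=False, y8=False, y9=False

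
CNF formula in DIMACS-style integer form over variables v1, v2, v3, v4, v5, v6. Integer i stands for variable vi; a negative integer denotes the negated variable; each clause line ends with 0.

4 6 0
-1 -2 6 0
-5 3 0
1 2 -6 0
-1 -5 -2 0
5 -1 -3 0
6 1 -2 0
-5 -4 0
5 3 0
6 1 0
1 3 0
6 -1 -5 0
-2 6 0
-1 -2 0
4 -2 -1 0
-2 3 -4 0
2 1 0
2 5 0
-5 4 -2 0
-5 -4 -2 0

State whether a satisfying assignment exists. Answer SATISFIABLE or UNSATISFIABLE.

Set v1 = False and propagate.
  then v6 is forced to True.
  then v2 is forced to True.
  then v3 is forced to True.
Try v4 = True.
  then v5 is forced to False.
So v1=F, v2=T, v3=T, v4=T, v5=F, v6=T is a satisfying assignment.

SATISFIABLE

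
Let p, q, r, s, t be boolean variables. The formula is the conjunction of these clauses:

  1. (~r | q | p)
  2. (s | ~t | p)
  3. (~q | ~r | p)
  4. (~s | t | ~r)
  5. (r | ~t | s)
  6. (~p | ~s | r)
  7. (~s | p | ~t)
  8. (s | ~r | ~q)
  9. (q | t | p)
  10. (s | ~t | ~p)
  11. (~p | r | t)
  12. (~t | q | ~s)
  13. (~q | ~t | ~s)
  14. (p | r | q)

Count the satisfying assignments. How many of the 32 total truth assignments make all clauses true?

3

The models are:
  p=F q=T r=F s=F t=F
  p=F q=T r=F s=T t=F
  p=T q=F r=T s=F t=F
That's 3 in total.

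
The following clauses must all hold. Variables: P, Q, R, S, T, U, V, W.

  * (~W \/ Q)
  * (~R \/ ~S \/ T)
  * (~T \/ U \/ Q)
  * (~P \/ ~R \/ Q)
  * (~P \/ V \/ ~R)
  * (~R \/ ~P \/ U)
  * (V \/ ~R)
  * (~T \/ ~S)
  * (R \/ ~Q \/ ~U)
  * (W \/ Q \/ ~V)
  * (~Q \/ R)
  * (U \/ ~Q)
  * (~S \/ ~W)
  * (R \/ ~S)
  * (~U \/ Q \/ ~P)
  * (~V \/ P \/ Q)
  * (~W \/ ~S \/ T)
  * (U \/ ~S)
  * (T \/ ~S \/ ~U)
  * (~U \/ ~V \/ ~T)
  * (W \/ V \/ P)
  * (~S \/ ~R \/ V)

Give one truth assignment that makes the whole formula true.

P=F, Q=T, R=T, S=F, T=F, U=T, V=T, W=F

Pure literal: S appears only negated; assign S = False.
Set P = False and propagate.
Branch on Q: take Q = True.
  then R is forced to True.
  then V is forced to True.
  then U is forced to True.
  then T is forced to False.
W is now unconstrained; take W = False.
Every clause has at least one true literal under this assignment.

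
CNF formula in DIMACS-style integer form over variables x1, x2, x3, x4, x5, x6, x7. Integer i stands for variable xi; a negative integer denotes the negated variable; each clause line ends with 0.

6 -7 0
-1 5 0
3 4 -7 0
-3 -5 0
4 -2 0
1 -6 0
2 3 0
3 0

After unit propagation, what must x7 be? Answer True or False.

(x3) is a unit clause: x3 = True.
In (!x5 || !x3), !x3 is now false; !x5 must hold, so x5 = False.
(!x1 || x5) with x5 = False leaves only !x1, so x1 = False.
In (x1 || !x6), x1 is now false; !x6 must hold, so x6 = False.
From (!x7 || x6) and x6 = False: x7 = False.

False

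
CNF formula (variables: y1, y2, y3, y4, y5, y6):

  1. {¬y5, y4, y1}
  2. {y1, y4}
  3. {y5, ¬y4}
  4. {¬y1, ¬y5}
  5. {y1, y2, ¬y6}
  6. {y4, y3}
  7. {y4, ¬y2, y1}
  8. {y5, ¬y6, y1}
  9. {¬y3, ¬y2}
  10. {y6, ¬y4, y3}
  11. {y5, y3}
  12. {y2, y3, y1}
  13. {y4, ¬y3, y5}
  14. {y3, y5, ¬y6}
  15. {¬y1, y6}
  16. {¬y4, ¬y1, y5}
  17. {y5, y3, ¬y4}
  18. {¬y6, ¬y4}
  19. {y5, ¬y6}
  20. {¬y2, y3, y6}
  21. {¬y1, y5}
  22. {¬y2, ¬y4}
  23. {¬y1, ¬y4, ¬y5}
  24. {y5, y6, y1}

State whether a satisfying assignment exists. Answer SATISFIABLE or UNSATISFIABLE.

SATISFIABLE

Try y1 = False.
  then y4 is forced to True.
  then y5 is forced to True.
  then y6 is forced to False.
  then y3 is forced to True.
  then y2 is forced to False.
So y1 = F, y2 = F, y3 = T, y4 = T, y5 = T, y6 = F is a satisfying assignment.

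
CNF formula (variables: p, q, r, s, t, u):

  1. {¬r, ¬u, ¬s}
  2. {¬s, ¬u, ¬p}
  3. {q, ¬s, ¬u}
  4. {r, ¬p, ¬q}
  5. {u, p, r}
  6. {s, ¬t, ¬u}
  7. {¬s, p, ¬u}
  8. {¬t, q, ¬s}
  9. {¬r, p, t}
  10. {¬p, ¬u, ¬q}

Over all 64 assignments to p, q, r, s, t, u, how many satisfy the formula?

17

Split on u, then p.
  u=1, p=1: remaining (q,r,s,t) ∈ {(0,0,0,0); (0,1,0,0)} — 2.
  u=1, p=0: remaining (q,r,s,t) ∈ {(0,0,0,0); (1,0,0,0)} — 2.
  u=0, p=1: 10 of the 16 assignments to (q,r,s,t) work.
  u=0, p=0: remaining (q,r,s,t) ∈ {(0,1,0,1); (1,1,0,1); (1,1,1,1)} — 3.
Total: 2 + 2 + 10 + 3 = 17.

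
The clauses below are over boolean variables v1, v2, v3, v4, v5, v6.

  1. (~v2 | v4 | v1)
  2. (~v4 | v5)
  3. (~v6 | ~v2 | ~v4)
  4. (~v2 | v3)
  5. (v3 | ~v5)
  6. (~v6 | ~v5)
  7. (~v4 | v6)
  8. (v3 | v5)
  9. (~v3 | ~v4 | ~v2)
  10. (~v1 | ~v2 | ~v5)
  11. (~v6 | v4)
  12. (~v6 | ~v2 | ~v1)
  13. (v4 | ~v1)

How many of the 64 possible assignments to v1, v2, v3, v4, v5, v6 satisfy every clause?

2

Satisfying assignments:
  v1=F v2=F v3=T v4=F v5=F v6=F
  v1=F v2=F v3=T v4=F v5=T v6=F
Count: 2.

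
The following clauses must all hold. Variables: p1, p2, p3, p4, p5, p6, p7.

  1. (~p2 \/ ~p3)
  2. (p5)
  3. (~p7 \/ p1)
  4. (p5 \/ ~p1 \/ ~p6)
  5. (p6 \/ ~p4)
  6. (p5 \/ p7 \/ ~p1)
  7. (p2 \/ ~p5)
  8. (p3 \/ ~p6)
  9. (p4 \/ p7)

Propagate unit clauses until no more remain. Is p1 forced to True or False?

(p5) stands alone — p5 = True.
(~p5 \/ p2) with p5 = True leaves only p2, so p2 = True.
(~p3 \/ ~p2): since p2 = True, the clause reduces to (~p3). p3 = False.
(p3 \/ ~p6) with p3 = False leaves only ~p6, so p6 = False.
In (p6 \/ ~p4), p6 is now false; ~p4 must hold, so p4 = False.
In (p7 \/ p4), p4 is now false; p7 must hold, so p7 = True.
(~p7 \/ p1) with p7 = True leaves only p1, so p1 = True.

True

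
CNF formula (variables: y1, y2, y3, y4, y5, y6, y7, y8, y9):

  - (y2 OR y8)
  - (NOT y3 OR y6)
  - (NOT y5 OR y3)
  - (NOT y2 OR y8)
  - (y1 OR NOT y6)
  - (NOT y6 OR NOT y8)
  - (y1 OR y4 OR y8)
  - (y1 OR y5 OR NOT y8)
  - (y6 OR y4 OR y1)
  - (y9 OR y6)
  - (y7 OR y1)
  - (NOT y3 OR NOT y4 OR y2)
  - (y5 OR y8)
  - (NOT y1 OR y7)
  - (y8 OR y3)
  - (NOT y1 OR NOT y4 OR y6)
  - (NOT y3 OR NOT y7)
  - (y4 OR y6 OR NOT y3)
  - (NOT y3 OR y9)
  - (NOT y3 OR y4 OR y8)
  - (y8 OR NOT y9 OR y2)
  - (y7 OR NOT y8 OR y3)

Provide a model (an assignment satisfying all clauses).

y1 = True, y2 = False, y3 = False, y4 = False, y5 = False, y6 = False, y7 = True, y8 = True, y9 = True

Check each clause:
  1. (y2 OR y8) — y8 is true.
  2. (y6 OR NOT y3) — NOT y3 is true.
  3. (NOT y5 OR y3) — NOT y5 is true.
  4. (y8 OR NOT y2) — y8 is true.
  5. (NOT y6 OR y1) — y1 is true.
  6. (NOT y8 OR NOT y6) — NOT y6 is true.
  7. (y1 OR y8 OR y4) — y8 is true.
  8. (NOT y8 OR y5 OR y1) — y1 is true.
  9. (y4 OR y1 OR y6) — y1 is true.
  10. (y6 OR y9) — y9 is true.
  11. (y1 OR y7) — y1 is true.
  12. (y2 OR NOT y3 OR NOT y4) — NOT y4 is true.
  13. (y8 OR y5) — y8 is true.
  14. (NOT y1 OR y7) — y7 is true.
  15. (y8 OR y3) — y8 is true.
  16. (NOT y4 OR NOT y1 OR y6) — NOT y4 is true.
  17. (NOT y3 OR NOT y7) — NOT y3 is true.
  18. (y4 OR NOT y3 OR y6) — NOT y3 is true.
  19. (NOT y3 OR y9) — y9 is true.
  20. (y8 OR y4 OR NOT y3) — y8 is true.
  21. (y8 OR NOT y9 OR y2) — y8 is true.
  22. (NOT y8 OR y3 OR y7) — y7 is true.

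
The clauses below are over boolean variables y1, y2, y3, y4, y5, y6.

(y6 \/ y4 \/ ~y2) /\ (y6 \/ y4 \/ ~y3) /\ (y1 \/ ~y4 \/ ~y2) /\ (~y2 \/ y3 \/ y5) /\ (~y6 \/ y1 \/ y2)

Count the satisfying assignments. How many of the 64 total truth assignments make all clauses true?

32

Case analysis on y2 and y4:
  y2=T, y4=T: y6 free; 3 ways for (y1,y3,y5) × 2^1 = 6.
  y2=T, y4=F: y1 free; 3 ways for (y3,y5,y6) × 2^1 = 6.
  y2=F, y4=T: y3, y5 free; 3 ways for (y1,y6) × 2^2 = 12.
  y2=F, y4=F: y5 free; 4 ways for (y1,y3,y6) × 2^1 = 8.
Total: 6 + 6 + 12 + 8 = 32.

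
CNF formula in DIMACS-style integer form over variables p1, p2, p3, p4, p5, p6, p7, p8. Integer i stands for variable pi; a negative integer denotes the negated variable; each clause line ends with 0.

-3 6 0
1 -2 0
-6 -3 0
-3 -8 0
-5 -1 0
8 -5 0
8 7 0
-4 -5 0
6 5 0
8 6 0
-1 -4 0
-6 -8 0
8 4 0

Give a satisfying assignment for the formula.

Pure literal: p2 appears only negated; assign p2 = False.
p3 occurs only negated in the remaining clauses — set p3 = False.
Set p1 = False and propagate.
The remaining clauses are satisfied by p4 = False, p5 = True, p6 = False, p7 = False, p8 = True.

p1=False  p2=False  p3=False  p4=False  p5=True  p6=False  p7=False  p8=True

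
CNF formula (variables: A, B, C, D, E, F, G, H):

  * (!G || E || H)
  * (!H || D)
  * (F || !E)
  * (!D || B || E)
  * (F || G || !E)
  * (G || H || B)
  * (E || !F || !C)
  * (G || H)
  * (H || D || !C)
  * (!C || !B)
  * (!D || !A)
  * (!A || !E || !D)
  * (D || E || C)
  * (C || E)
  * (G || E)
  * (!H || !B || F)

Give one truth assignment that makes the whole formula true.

A occurs only negated in the remaining clauses — set A = False.
Set B = True and propagate.
  then C is forced to False.
  then E is forced to True.
  then F is forced to True.
The remaining clauses are satisfied by D = True, G = True, H = False.

A=False, B=True, C=False, D=True, E=True, F=True, G=True, H=False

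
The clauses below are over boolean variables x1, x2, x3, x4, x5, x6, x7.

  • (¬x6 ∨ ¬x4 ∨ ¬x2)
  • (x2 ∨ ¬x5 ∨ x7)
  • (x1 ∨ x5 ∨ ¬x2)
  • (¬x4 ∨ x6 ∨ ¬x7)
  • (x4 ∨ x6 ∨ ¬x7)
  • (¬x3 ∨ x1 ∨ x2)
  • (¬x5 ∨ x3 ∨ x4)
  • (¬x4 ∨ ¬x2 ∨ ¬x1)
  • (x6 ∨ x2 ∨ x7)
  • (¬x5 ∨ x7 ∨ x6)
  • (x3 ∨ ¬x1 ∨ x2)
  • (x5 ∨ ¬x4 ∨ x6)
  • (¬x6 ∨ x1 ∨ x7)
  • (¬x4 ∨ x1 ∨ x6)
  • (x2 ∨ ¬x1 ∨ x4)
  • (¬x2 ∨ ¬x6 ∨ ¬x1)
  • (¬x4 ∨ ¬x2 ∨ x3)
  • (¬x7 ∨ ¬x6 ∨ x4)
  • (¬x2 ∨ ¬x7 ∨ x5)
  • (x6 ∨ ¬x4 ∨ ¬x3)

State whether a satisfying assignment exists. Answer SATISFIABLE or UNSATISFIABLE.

SATISFIABLE

Set x1 = True and propagate.
Try x2 = False.
  then x3 is forced to True.
  then x4 is forced to True.
  then x6 is forced to True.
Set x5 = True and propagate.
  then x7 is forced to True.
Every clause has at least one true literal under this assignment.
So x1 = 1  x2 = 0  x3 = 1  x4 = 1  x5 = 1  x6 = 1  x7 = 1 is a satisfying assignment.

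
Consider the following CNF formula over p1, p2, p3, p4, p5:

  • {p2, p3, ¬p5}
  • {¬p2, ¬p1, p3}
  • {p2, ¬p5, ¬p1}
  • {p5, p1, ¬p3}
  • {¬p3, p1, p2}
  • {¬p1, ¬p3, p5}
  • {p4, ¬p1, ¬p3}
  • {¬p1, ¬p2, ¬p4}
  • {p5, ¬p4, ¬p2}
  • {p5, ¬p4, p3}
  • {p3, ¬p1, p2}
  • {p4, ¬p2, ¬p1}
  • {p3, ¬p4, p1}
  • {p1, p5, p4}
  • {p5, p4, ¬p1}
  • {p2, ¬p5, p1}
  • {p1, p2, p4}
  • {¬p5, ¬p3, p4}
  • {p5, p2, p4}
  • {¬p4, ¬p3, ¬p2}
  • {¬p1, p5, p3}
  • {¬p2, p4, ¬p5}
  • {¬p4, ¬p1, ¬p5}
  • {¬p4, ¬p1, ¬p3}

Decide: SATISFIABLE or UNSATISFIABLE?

p1 = True:
  p4 = True:
    propagation gives p2=False, p5=False, p3=False; an empty clause results — contradiction.
  p4 = False:
    propagation gives p3=False, p2=False; an empty clause results — contradiction.
p1 = False:
  p4 = True:
    propagation gives p3=True, p5=True, p2=True; an empty clause results — contradiction.
  p4 = False:
    propagation gives p5=True, p2=True; an empty clause results — contradiction.
Every branch closes, so no satisfying assignment exists.

UNSATISFIABLE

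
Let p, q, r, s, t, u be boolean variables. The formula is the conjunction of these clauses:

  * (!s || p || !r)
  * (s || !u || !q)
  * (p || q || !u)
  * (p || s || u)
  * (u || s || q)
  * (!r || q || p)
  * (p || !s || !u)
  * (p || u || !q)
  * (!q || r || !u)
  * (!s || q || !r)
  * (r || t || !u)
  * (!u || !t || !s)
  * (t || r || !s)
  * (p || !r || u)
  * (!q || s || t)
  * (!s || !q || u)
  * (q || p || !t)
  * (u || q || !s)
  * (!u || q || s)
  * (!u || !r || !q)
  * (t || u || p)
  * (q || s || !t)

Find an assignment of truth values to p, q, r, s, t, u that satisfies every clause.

p = T, q = T, r = T, s = F, t = T, u = F

Pure literal: p appears only positively; assign p = True.
Set q = True and propagate.
For the remaining variables, r = True, s = False, t = True, u = False works.
Check each clause:
  1. (p || !r || !s) — p is true.
  2. (!q || !u || s) — !u is true.
  3. (!u || q || p) — p is true.
  4. (p || s || u) — p is true.
  5. (q || u || s) — q is true.
  6. (!r || q || p) — p is true.
  7. (!s || !u || p) — p is true.
  8. (u || p || !q) — p is true.
  9. (!u || r || !q) — !u is true.
  10. (q || !r || !s) — q is true.
  11. (!u || r || t) — !u is true.
  12. (!s || !u || !t) — !u is true.
  13. (r || t || !s) — r is true.
  14. (!r || u || p) — p is true.
  15. (s || t || !q) — t is true.
  16. (u || !s || !q) — !s is true.
  17. (p || !t || q) — p is true.
  18. (q || !s || u) — q is true.
  19. (q || s || !u) — q is true.
  20. (!r || !u || !q) — !u is true.
  21. (p || t || u) — p is true.
  22. (!t || s || q) — q is true.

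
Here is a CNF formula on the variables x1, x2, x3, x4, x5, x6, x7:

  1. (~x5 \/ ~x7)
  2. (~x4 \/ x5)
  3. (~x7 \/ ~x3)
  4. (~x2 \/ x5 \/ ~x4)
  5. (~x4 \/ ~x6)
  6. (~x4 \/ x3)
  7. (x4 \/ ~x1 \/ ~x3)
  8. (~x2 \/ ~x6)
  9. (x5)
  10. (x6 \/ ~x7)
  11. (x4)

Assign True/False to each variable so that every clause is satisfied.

Unit propagation: (x5) forces x5 = True.
The clause (~x7) is unit: x7 must be False.
The clause (x4) is unit: x4 must be True.
Unit propagation: (~x6) forces x6 = False.
The clause (x3) is unit: x3 must be True.
x1, x2 are now unconstrained; take x1 = True, x2 = False.
Every clause has at least one true literal under this assignment.

x1 = 1  x2 = 0  x3 = 1  x4 = 1  x5 = 1  x6 = 0  x7 = 0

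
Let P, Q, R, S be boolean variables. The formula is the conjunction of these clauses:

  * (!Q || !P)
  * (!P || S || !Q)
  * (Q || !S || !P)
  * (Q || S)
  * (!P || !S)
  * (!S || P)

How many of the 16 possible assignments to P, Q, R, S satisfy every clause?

2

The models are:
  P=0 Q=1 R=0 S=0
  P=0 Q=1 R=1 S=0
That's 2 in total.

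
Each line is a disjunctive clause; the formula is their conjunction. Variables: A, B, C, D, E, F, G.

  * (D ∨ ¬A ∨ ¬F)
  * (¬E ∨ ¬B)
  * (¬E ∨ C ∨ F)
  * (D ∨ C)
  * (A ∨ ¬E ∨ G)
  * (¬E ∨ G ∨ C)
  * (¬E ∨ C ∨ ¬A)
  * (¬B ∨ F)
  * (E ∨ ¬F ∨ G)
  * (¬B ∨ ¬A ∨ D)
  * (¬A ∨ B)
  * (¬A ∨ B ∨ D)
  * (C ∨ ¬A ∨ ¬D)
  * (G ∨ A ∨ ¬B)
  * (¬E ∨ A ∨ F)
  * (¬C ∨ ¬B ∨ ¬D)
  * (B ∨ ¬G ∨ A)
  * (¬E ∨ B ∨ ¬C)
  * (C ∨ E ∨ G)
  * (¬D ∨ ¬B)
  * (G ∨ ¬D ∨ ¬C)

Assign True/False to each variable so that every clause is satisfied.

A=False  B=True  C=True  D=False  E=False  F=True  G=True

Check each clause:
  1. (D ∨ ¬F ∨ ¬A) — ¬A is true.
  2. (¬E ∨ ¬B) — ¬E is true.
  3. (C ∨ ¬E ∨ F) — C is true.
  4. (D ∨ C) — C is true.
  5. (A ∨ ¬E ∨ G) — ¬E is true.
  6. (G ∨ C ∨ ¬E) — C is true.
  7. (¬A ∨ C ∨ ¬E) — C is true.
  8. (F ∨ ¬B) — F is true.
  9. (E ∨ G ∨ ¬F) — G is true.
  10. (D ∨ ¬A ∨ ¬B) — ¬A is true.
  11. (¬A ∨ B) — B is true.
  12. (D ∨ B ∨ ¬A) — B is true.
  13. (¬A ∨ ¬D ∨ C) — C is true.
  14. (¬B ∨ G ∨ A) — G is true.
  15. (A ∨ F ∨ ¬E) — ¬E is true.
  16. (¬B ∨ ¬D ∨ ¬C) — ¬D is true.
  17. (A ∨ B ∨ ¬G) — B is true.
  18. (¬E ∨ B ∨ ¬C) — B is true.
  19. (G ∨ C ∨ E) — C is true.
  20. (¬B ∨ ¬D) — ¬D is true.
  21. (G ∨ ¬D ∨ ¬C) — ¬D is true.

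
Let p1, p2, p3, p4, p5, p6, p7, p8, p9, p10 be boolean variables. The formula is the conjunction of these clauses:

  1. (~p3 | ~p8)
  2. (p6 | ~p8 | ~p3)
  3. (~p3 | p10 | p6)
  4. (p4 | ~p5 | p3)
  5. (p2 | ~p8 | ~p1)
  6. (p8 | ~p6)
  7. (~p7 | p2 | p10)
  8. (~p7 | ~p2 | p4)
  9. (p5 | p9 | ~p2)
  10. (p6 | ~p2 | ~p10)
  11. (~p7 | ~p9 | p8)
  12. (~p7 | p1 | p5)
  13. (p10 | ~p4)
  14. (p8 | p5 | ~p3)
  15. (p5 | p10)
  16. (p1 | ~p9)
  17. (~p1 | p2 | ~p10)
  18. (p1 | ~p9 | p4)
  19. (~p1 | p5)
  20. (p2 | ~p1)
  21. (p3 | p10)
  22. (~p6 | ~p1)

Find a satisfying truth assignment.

Pure literal: p7 appears only negated; assign p7 = False.
Branch on p1: take p1 = False.
  then p9 is forced to False.
Set p2 = False and propagate.
Try p3 = True.
  then p8 is forced to False.
  then p6 is forced to False.
  then p10 is forced to True.
  then p5 is forced to True.
p4 is now unconstrained; take p4 = False.
Every clause has at least one true literal under this assignment.

p1 = False, p2 = False, p3 = True, p4 = False, p5 = True, p6 = False, p7 = False, p8 = False, p9 = False, p10 = True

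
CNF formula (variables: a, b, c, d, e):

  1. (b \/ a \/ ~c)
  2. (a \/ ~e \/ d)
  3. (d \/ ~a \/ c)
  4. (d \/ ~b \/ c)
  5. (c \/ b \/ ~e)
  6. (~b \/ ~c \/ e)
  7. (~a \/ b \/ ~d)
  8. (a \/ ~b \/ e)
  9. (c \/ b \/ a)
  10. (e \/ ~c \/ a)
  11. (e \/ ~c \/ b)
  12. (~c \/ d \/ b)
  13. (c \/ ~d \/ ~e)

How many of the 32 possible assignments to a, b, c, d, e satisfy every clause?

Satisfying assignments:
  a=F b=T c=T d=T e=T
  a=T b=T c=F d=T e=F
  a=T b=T c=T d=F e=T
  a=T b=T c=T d=T e=T
Count: 4.

4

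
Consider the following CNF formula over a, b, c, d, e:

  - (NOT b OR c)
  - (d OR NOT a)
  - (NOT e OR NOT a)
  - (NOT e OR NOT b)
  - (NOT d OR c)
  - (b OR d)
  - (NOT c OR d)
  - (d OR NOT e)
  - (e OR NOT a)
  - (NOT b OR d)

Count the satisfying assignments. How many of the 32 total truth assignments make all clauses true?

3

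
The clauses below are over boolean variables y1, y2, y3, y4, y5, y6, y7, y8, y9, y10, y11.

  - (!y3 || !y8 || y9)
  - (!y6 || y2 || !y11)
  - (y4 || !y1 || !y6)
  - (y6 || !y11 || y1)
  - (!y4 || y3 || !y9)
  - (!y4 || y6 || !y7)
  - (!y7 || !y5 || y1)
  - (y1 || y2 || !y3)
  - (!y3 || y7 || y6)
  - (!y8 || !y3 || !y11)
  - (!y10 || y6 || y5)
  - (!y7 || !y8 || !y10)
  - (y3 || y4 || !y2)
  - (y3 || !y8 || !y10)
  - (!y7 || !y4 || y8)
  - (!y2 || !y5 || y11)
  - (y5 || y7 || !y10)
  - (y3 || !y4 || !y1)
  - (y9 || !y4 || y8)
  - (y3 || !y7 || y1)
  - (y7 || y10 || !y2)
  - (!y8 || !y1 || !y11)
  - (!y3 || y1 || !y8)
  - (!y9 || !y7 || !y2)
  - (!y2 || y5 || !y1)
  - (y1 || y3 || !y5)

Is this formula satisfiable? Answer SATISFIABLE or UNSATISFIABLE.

SATISFIABLE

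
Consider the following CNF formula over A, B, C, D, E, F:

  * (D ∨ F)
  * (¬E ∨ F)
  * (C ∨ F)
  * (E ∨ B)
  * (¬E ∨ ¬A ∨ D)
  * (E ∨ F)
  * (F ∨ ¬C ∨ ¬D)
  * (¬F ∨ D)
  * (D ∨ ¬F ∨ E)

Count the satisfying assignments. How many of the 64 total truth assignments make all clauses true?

Split on F, then D.
  F=T, D=T: A, C free; 3 ways for (B,E) × 2^2 = 12.
  F=T, D=F: a clause becomes empty — 0.
  F=F, D=T: a clause becomes empty — 0.
  F=F, D=F: a clause becomes empty — 0.
Total: 12 + 0 + 0 + 0 = 12.

12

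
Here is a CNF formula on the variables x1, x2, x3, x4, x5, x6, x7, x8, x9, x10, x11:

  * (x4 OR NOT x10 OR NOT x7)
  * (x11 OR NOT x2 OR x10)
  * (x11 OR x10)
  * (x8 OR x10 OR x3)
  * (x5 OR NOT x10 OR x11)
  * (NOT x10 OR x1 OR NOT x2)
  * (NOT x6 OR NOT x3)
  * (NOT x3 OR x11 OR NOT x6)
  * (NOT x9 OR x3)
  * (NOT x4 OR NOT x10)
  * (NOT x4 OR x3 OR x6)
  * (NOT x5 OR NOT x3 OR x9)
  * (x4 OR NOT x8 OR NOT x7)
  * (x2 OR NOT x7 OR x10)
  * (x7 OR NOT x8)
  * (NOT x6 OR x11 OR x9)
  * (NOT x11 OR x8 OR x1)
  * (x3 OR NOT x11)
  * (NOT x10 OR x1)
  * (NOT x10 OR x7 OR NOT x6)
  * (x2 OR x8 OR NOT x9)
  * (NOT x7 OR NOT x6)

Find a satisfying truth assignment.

Pure literal: x1 appears only positively; assign x1 = True.
Branch on x2: take x2 = True.
For the remaining variables, x3 = True, x4 = False, x5 = False, x6 = False, x7 = True, x8 = False, x9 = True, x10 = False, x11 = True works.
Every clause has at least one true literal under this assignment.

x1 = T  x2 = T  x3 = T  x4 = F  x5 = F  x6 = F  x7 = T  x8 = F  x9 = T  x10 = F  x11 = T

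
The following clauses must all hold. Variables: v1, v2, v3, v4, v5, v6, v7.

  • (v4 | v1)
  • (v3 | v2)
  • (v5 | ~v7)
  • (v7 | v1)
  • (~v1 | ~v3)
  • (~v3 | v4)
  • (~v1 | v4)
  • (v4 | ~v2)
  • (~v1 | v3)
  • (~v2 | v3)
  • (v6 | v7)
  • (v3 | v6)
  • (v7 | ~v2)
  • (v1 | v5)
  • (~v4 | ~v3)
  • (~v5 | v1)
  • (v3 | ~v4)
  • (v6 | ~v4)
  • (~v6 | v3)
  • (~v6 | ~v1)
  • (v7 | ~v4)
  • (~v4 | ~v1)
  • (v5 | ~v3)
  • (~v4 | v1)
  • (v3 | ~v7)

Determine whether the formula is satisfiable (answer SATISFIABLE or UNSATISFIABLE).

v3 = True:
  propagation gives v1=False, v4=True; an empty clause results — contradiction.
v3 = False:
  propagation gives v2=True; an empty clause results — contradiction.
Every branch closes, so no satisfying assignment exists.

UNSATISFIABLE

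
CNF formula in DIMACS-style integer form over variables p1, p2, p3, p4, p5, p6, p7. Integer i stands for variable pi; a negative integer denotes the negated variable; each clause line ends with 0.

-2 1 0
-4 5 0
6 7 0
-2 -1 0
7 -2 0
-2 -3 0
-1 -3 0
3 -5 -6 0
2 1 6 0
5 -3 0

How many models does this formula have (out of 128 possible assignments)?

11

Case analysis on p2 and p1:
  p2=T, p1=T: a clause becomes empty — 0.
  p2=T, p1=F: a clause becomes empty — 0.
  p2=F, p1=T: 5 of the 32 assignments to (p3,p4,p5,p6,p7) work.
  p2=F, p1=F: p7 free; 3 ways for (p3,p4,p5,p6) × 2^1 = 6.
Total: 0 + 0 + 5 + 6 = 11.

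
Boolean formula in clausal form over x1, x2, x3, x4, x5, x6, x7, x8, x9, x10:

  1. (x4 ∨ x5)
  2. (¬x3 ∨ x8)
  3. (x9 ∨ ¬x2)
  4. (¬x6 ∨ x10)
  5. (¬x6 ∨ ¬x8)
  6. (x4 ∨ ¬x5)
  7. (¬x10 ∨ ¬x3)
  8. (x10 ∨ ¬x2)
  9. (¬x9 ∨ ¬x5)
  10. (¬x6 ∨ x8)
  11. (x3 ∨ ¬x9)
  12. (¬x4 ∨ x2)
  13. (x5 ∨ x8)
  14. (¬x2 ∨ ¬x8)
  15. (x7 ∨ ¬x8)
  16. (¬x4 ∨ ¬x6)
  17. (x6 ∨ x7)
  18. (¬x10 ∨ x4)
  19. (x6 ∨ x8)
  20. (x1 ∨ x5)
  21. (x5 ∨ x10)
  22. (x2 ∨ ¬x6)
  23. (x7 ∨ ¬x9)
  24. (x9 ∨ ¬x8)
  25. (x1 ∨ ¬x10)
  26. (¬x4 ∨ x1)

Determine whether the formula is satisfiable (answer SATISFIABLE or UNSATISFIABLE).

UNSATISFIABLE

x8 = True:
  propagation gives x6=False, x2=False, x4=False, x5=True; an empty clause results — contradiction.
x8 = False:
  propagation gives x3=False, x6=False; an empty clause results — contradiction.
Every branch closes, so no satisfying assignment exists.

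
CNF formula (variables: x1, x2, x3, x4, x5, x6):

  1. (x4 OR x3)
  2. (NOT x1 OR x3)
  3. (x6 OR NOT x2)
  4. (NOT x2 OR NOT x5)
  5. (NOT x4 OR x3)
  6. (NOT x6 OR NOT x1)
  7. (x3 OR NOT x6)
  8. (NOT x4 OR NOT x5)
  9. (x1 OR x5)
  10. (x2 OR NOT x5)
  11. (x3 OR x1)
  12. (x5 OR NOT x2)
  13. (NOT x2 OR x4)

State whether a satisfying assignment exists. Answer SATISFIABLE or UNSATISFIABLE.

SATISFIABLE

Pure literal: x3 appears only positively; assign x3 = True.
Branch on x1: take x1 = True.
  then x6 is forced to False.
  then x2 is forced to False.
  then x5 is forced to False.
x4 is now unconstrained; take x4 = False.
So x1=True  x2=False  x3=True  x4=False  x5=False  x6=False is a satisfying assignment.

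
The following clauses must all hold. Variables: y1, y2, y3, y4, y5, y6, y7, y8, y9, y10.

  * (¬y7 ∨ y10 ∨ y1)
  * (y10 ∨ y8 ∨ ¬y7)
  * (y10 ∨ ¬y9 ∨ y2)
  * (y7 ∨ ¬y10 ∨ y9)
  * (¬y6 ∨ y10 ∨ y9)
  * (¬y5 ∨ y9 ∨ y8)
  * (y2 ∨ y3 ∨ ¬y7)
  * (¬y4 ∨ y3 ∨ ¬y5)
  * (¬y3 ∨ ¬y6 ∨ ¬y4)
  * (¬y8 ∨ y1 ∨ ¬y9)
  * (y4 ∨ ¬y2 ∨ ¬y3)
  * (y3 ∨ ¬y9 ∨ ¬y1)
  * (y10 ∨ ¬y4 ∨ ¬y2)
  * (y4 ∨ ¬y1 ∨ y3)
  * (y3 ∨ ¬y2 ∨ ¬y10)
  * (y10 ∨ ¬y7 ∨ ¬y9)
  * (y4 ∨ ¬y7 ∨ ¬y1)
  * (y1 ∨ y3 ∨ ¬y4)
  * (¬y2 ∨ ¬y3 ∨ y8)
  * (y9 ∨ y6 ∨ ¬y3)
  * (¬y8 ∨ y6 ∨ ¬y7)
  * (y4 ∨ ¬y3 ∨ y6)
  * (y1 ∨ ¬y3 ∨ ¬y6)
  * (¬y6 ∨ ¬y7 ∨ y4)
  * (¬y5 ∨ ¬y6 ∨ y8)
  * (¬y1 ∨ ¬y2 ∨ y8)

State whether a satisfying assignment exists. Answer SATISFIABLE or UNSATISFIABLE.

Set y1 = False and propagate.
Try y2 = False.
The remaining clauses are satisfied by y3 = False, y4 = False, y5 = True, y6 = False, y7 = False, y8 = True, y9 = False, y10 = False.
Every clause has at least one true literal under this assignment.
So y1=F, y2=F, y3=F, y4=F, y5=T, y6=F, y7=F, y8=T, y9=F, y10=F is a satisfying assignment.

SATISFIABLE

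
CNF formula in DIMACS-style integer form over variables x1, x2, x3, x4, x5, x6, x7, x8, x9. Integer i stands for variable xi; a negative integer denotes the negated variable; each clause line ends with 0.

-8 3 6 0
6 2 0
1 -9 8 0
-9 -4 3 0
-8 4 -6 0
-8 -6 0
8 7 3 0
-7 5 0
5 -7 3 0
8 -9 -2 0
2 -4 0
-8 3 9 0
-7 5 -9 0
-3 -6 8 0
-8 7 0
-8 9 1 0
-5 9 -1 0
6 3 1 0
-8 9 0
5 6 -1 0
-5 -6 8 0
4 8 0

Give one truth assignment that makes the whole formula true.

x1 = 0, x2 = 1, x3 = 1, x4 = 0, x5 = 1, x6 = 0, x7 = 1, x8 = 1, x9 = 1

Check each clause:
  1. (x6 | x3 | ~x8) — x3 is true.
  2. (x6 | x2) — x2 is true.
  3. (x1 | x8 | ~x9) — x8 is true.
  4. (x3 | ~x4 | ~x9) — x3 is true.
  5. (~x8 | ~x6 | x4) — ~x6 is true.
  6. (~x8 | ~x6) — ~x6 is true.
  7. (x8 | x7 | x3) — x8 is true.
  8. (~x7 | x5) — x5 is true.
  9. (x3 | ~x7 | x5) — x3 is true.
  10. (~x2 | x8 | ~x9) — x8 is true.
  11. (x2 | ~x4) — x2 is true.
  12. (x3 | x9 | ~x8) — x9 is true.
  13. (x5 | ~x7 | ~x9) — x5 is true.
  14. (~x3 | x8 | ~x6) — x8 is true.
  15. (x7 | ~x8) — x7 is true.
  16. (~x8 | x1 | x9) — x9 is true.
  17. (~x1 | x9 | ~x5) — x9 is true.
  18. (x3 | x1 | x6) — x3 is true.
  19. (x9 | ~x8) — x9 is true.
  20. (x6 | ~x1 | x5) — x5 is true.
  21. (~x6 | x8 | ~x5) — x8 is true.
  22. (x4 | x8) — x8 is true.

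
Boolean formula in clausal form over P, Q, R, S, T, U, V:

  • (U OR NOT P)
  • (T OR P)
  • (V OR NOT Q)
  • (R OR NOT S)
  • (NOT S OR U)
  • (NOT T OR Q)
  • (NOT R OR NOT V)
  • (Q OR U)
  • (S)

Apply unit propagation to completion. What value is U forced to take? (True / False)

True

Unit clause (S) sets S = True.
(R OR NOT S): since S = True, the clause reduces to (R). R = True.
(U OR NOT S): since S = True, the clause reduces to (U). U = True.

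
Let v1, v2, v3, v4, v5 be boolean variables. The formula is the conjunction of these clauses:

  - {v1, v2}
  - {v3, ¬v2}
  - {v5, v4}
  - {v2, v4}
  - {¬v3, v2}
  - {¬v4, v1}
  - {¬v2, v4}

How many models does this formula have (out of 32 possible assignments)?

4

Satisfying assignments:
  v1=1 v2=0 v3=0 v4=1 v5=0
  v1=1 v2=0 v3=0 v4=1 v5=1
  v1=1 v2=1 v3=1 v4=1 v5=0
  v1=1 v2=1 v3=1 v4=1 v5=1
Count: 4.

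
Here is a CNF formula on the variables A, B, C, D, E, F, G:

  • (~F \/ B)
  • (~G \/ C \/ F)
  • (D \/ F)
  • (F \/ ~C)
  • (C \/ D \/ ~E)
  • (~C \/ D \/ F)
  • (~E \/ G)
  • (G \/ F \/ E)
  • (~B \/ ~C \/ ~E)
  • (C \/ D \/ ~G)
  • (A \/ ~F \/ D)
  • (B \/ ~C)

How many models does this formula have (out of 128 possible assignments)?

13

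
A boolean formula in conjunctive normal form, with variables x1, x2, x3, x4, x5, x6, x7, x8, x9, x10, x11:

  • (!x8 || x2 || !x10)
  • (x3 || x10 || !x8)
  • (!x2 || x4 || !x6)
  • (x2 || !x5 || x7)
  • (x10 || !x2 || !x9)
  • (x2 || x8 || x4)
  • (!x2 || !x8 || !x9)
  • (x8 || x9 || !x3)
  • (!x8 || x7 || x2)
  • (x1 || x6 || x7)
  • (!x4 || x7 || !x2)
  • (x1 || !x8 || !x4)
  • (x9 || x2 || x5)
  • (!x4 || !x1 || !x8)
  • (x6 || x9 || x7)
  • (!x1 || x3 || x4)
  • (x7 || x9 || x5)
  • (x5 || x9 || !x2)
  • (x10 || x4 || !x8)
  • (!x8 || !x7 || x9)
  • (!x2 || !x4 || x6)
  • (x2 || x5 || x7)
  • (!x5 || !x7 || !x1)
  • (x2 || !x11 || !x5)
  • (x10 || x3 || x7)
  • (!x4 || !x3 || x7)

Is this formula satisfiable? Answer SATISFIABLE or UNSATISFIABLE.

Pure literal: x11 appears only negated; assign x11 = False.
Try x1 = True.
Set x2 = False and propagate.
Branch on x3: take x3 = False.
  then x4 is forced to True.
  then x8 is forced to False.
The remaining clauses are satisfied by x5 = False, x6 = True, x7 = True, x9 = True, x10 = True.
Every clause has at least one true literal under this assignment.
So x1 = 1, x2 = 0, x3 = 0, x4 = 1, x5 = 0, x6 = 1, x7 = 1, x8 = 0, x9 = 1, x10 = 1, x11 = 0 is a satisfying assignment.

SATISFIABLE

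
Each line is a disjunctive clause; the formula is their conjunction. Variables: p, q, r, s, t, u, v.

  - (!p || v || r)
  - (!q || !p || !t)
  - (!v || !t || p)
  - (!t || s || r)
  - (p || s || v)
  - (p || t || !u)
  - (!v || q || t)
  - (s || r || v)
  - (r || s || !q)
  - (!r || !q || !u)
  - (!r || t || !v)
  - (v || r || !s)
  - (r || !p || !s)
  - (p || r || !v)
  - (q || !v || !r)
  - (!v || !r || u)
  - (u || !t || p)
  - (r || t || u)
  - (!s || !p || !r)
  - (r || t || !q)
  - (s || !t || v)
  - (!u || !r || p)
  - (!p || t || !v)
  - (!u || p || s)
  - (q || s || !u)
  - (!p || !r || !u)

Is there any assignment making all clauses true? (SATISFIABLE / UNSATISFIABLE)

SATISFIABLE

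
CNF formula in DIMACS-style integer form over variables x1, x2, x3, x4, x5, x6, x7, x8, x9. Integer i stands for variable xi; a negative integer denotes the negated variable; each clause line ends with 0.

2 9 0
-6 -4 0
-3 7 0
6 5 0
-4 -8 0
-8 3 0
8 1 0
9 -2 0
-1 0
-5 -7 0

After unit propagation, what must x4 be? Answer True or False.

False

(¬x1) stands alone — x1 = False.
In (x1 ∨ x8), x1 is now false; x8 must hold, so x8 = True.
(¬x8 ∨ ¬x4): since x8 = True, the clause reduces to (¬x4). x4 = False.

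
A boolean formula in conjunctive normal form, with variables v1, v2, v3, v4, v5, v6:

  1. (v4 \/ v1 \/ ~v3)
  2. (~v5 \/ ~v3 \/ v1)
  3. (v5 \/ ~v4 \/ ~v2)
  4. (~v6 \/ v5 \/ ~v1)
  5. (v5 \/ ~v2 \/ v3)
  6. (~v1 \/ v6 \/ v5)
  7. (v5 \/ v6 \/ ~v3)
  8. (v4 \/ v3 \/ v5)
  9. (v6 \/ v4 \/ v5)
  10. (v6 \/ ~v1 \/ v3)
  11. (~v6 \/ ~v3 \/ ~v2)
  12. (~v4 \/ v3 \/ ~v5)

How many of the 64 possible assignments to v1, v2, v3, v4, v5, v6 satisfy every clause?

15

Split on v5, then v3.
  v5=1, v3=1: v4 free; 3 ways for (v1,v2,v6) × 2^1 = 6.
  v5=1, v3=0: v2 free; 3 ways for (v1,v4,v6) × 2^1 = 6.
  v5=0, v3=1: remaining (v1,v2,v4,v6) ∈ {(0,0,1,1)} — 1.
  v5=0, v3=0: remaining (v1,v2,v4,v6) ∈ {(0,0,1,0); (0,0,1,1)} — 2.
Total: 6 + 6 + 1 + 2 = 15.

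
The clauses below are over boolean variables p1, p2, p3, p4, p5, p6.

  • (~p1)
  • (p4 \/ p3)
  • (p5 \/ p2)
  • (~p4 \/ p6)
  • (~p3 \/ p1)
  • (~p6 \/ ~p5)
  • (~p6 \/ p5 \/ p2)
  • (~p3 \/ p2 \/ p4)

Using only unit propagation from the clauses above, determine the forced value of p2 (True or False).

Unit clause (~p1) sets p1 = False.
(p1 \/ ~p3) with p1 = False leaves only ~p3, so p3 = False.
From (p3 \/ p4) and p3 = False: p4 = True.
(~p4 \/ p6) with p4 = True leaves only p6, so p6 = True.
(~p6 \/ ~p5) with p6 = True leaves only ~p5, so p5 = False.
(p5 \/ p2) with p5 = False leaves only p2, so p2 = True.

True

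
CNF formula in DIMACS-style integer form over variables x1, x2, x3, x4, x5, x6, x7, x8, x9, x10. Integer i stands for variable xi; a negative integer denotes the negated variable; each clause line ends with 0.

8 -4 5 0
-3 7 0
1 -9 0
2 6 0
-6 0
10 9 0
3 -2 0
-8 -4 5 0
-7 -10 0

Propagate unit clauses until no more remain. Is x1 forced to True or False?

True

(~x6) stands alone — x6 = False.
(x2 | x6) with x6 = False leaves only x2, so x2 = True.
In (~x2 | x3), ~x2 is now false; x3 must hold, so x3 = True.
(x7 | ~x3) with x3 = True leaves only x7, so x7 = True.
In (~x7 | ~x10), ~x7 is now false; ~x10 must hold, so x10 = False.
From (x10 | x9) and x10 = False: x9 = True.
(~x9 | x1) with x9 = True leaves only x1, so x1 = True.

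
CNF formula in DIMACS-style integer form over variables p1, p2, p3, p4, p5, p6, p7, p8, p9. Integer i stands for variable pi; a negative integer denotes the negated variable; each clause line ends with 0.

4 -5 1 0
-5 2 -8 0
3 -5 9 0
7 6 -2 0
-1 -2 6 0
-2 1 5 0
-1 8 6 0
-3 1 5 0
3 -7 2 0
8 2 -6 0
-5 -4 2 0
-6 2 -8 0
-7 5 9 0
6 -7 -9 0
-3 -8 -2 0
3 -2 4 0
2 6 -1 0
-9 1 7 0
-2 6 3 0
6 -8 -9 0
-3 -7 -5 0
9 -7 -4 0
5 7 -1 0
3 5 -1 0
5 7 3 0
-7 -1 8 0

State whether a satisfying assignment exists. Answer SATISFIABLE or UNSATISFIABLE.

SATISFIABLE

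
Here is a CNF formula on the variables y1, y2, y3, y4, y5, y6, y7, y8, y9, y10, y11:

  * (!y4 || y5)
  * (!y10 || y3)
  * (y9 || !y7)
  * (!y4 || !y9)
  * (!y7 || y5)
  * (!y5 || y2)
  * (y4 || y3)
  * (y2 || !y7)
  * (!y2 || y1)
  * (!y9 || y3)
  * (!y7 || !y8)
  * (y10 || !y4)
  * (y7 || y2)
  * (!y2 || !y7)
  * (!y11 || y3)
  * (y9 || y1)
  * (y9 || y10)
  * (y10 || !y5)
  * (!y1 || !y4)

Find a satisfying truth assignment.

y1 = 1  y2 = 1  y3 = 1  y4 = 0  y5 = 1  y6 = 1  y7 = 0  y8 = 1  y9 = 1  y10 = 1  y11 = 1

y3 occurs only positively in the remaining clauses — set y3 = True.
Try y1 = True.
  then y4 is forced to False.
The remaining clauses are satisfied by y2 = True, y5 = True, y6 = True, y7 = False, y8 = True, y9 = True, y10 = True, y11 = True.
Every clause has at least one true literal under this assignment.
Check each clause:
  1. (!y4 || y5) — !y4 is true.
  2. (y3 || !y10) — y3 is true.
  3. (!y7 || y9) — !y7 is true.
  4. (!y9 || !y4) — !y4 is true.
  5. (y5 || !y7) — !y7 is true.
  6. (!y5 || y2) — y2 is true.
  7. (y3 || y4) — y3 is true.
  8. (!y7 || y2) — !y7 is true.
  9. (!y2 || y1) — y1 is true.
  10. (y3 || !y9) — y3 is true.
  11. (!y7 || !y8) — !y7 is true.
  12. (y10 || !y4) — y10 is true.
  13. (y2 || y7) — y2 is true.
  14. (!y2 || !y7) — !y7 is true.
  15. (y3 || !y11) — y3 is true.
  16. (y1 || y9) — y1 is true.
  17. (y10 || y9) — y9 is true.
  18. (y10 || !y5) — y10 is true.
  19. (!y1 || !y4) — !y4 is true.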